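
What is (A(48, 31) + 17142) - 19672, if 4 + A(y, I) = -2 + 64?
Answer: -2472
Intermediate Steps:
A(y, I) = 58 (A(y, I) = -4 + (-2 + 64) = -4 + 62 = 58)
(A(48, 31) + 17142) - 19672 = (58 + 17142) - 19672 = 17200 - 19672 = -2472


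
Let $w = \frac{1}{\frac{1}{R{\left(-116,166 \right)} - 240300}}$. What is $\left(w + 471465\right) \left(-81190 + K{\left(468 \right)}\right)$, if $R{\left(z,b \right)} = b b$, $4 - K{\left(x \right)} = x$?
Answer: $-21125604534$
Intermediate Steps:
$K{\left(x \right)} = 4 - x$
$R{\left(z,b \right)} = b^{2}$
$w = -212744$ ($w = \frac{1}{\frac{1}{166^{2} - 240300}} = \frac{1}{\frac{1}{27556 - 240300}} = \frac{1}{\frac{1}{-212744}} = \frac{1}{- \frac{1}{212744}} = -212744$)
$\left(w + 471465\right) \left(-81190 + K{\left(468 \right)}\right) = \left(-212744 + 471465\right) \left(-81190 + \left(4 - 468\right)\right) = 258721 \left(-81190 + \left(4 - 468\right)\right) = 258721 \left(-81190 - 464\right) = 258721 \left(-81654\right) = -21125604534$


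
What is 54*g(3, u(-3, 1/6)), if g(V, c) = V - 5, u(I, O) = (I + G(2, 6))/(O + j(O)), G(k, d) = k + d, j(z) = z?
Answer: -108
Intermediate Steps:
G(k, d) = d + k
u(I, O) = (8 + I)/(2*O) (u(I, O) = (I + (6 + 2))/(O + O) = (I + 8)/((2*O)) = (8 + I)*(1/(2*O)) = (8 + I)/(2*O))
g(V, c) = -5 + V
54*g(3, u(-3, 1/6)) = 54*(-5 + 3) = 54*(-2) = -108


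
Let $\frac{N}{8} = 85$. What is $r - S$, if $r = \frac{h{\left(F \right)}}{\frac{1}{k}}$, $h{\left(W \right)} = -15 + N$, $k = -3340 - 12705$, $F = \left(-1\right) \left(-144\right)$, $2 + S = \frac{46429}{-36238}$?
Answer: $- \frac{386656623245}{36238} \approx -1.067 \cdot 10^{7}$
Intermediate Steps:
$N = 680$ ($N = 8 \cdot 85 = 680$)
$S = - \frac{118905}{36238}$ ($S = -2 + \frac{46429}{-36238} = -2 + 46429 \left(- \frac{1}{36238}\right) = -2 - \frac{46429}{36238} = - \frac{118905}{36238} \approx -3.2812$)
$F = 144$
$k = -16045$ ($k = -3340 - 12705 = -16045$)
$h{\left(W \right)} = 665$ ($h{\left(W \right)} = -15 + 680 = 665$)
$r = -10669925$ ($r = \frac{665}{\frac{1}{-16045}} = \frac{665}{- \frac{1}{16045}} = 665 \left(-16045\right) = -10669925$)
$r - S = -10669925 - - \frac{118905}{36238} = -10669925 + \frac{118905}{36238} = - \frac{386656623245}{36238}$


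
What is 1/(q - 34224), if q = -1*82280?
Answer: -1/116504 ≈ -8.5834e-6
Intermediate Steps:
q = -82280
1/(q - 34224) = 1/(-82280 - 34224) = 1/(-116504) = -1/116504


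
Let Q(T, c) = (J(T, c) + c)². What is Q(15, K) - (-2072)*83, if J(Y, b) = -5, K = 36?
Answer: 172937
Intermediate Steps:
Q(T, c) = (-5 + c)²
Q(15, K) - (-2072)*83 = (-5 + 36)² - (-2072)*83 = 31² - 1036*(-166) = 961 + 171976 = 172937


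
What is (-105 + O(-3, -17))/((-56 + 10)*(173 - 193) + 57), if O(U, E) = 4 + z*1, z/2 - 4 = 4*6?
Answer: -45/977 ≈ -0.046059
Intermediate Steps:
z = 56 (z = 8 + 2*(4*6) = 8 + 2*24 = 8 + 48 = 56)
O(U, E) = 60 (O(U, E) = 4 + 56*1 = 4 + 56 = 60)
(-105 + O(-3, -17))/((-56 + 10)*(173 - 193) + 57) = (-105 + 60)/((-56 + 10)*(173 - 193) + 57) = -45/(-46*(-20) + 57) = -45/(920 + 57) = -45/977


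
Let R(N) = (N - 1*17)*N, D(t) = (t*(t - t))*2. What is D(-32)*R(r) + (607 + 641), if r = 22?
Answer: 1248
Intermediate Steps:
D(t) = 0 (D(t) = (t*0)*2 = 0*2 = 0)
R(N) = N*(-17 + N) (R(N) = (N - 17)*N = (-17 + N)*N = N*(-17 + N))
D(-32)*R(r) + (607 + 641) = 0*(22*(-17 + 22)) + (607 + 641) = 0*(22*5) + 1248 = 0*110 + 1248 = 0 + 1248 = 1248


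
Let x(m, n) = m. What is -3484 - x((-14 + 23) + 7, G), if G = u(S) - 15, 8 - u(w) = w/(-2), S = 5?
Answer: -3500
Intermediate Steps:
u(w) = 8 + w/2 (u(w) = 8 - w/(-2) = 8 - w*(-1)/2 = 8 - (-1)*w/2 = 8 + w/2)
G = -9/2 (G = (8 + (½)*5) - 15 = (8 + 5/2) - 15 = 21/2 - 15 = -9/2 ≈ -4.5000)
-3484 - x((-14 + 23) + 7, G) = -3484 - ((-14 + 23) + 7) = -3484 - (9 + 7) = -3484 - 1*16 = -3484 - 16 = -3500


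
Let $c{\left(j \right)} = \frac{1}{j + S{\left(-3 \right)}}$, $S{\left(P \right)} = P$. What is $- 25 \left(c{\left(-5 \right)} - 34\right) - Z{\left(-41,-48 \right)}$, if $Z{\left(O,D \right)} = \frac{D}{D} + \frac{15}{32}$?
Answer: $\frac{27253}{32} \approx 851.66$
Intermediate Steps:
$Z{\left(O,D \right)} = \frac{47}{32}$ ($Z{\left(O,D \right)} = 1 + 15 \cdot \frac{1}{32} = 1 + \frac{15}{32} = \frac{47}{32}$)
$c{\left(j \right)} = \frac{1}{-3 + j}$ ($c{\left(j \right)} = \frac{1}{j - 3} = \frac{1}{-3 + j}$)
$- 25 \left(c{\left(-5 \right)} - 34\right) - Z{\left(-41,-48 \right)} = - 25 \left(\frac{1}{-3 - 5} - 34\right) - \frac{47}{32} = - 25 \left(\frac{1}{-8} - 34\right) - \frac{47}{32} = - 25 \left(- \frac{1}{8} - 34\right) - \frac{47}{32} = \left(-25\right) \left(- \frac{273}{8}\right) - \frac{47}{32} = \frac{6825}{8} - \frac{47}{32} = \frac{27253}{32}$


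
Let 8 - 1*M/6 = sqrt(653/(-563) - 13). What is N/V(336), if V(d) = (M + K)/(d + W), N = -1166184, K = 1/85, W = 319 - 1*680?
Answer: 5693784196023000/11450035043 + 2527703820000*I*sqrt(1122059)/11450035043 ≈ 4.9727e+5 + 2.3384e+5*I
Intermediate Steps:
M = 48 - 12*I*sqrt(1122059)/563 (M = 48 - 6*sqrt(653/(-563) - 13) = 48 - 6*sqrt(653*(-1/563) - 13) = 48 - 6*sqrt(-653/563 - 13) = 48 - 12*I*sqrt(1122059)/563 ≈ 48.0 - 22.578*I)
W = -361 (W = 319 - 680 = -361)
K = 1/85 ≈ 0.011765
V(d) = (4081/85 - 12*I*sqrt(1122059)/563)/(-361 + d) (V(d) = ((48 - 12*I*sqrt(1122059)/563) + 1/85)/(d - 361) = (4081/85 - 12*I*sqrt(1122059)/563)/(-361 + d))
N/V(336) = -1166184*47855*(-361 + 336)/(2297603 - 1020*I*sqrt(1122059)) = -1166184*(-1196375/(2297603 - 1020*I*sqrt(1122059))) = -1166184/(-4081/2125 + 12*I*sqrt(1122059)/14075)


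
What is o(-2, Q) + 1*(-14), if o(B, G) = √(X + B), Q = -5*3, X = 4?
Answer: -14 + √2 ≈ -12.586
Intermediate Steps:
Q = -15
o(B, G) = √(4 + B)
o(-2, Q) + 1*(-14) = √(4 - 2) + 1*(-14) = √2 - 14 = -14 + √2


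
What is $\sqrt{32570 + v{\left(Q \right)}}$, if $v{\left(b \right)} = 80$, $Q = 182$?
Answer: $5 \sqrt{1306} \approx 180.69$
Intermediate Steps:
$\sqrt{32570 + v{\left(Q \right)}} = \sqrt{32570 + 80} = \sqrt{32650} = 5 \sqrt{1306}$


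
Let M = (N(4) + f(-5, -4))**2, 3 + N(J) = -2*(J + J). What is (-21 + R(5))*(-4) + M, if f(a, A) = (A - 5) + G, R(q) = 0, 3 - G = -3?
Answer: 568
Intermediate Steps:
G = 6 (G = 3 - 1*(-3) = 3 + 3 = 6)
N(J) = -3 - 4*J (N(J) = -3 - 2*(J + J) = -3 - 4*J)
f(a, A) = 1 + A (f(a, A) = (A - 5) + 6 = (-5 + A) + 6 = 1 + A)
M = 484 (M = ((-3 - 4*4) + (1 - 4))**2 = ((-3 - 16) - 3)**2 = (-19 - 3)**2 = (-22)**2 = 484)
(-21 + R(5))*(-4) + M = (-21 + 0)*(-4) + 484 = -21*(-4) + 484 = 84 + 484 = 568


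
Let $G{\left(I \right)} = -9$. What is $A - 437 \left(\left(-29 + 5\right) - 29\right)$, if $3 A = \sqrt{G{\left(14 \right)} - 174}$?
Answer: $23161 + \frac{i \sqrt{183}}{3} \approx 23161.0 + 4.5092 i$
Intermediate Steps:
$A = \frac{i \sqrt{183}}{3}$ ($A = \frac{\sqrt{-9 - 174}}{3} = \frac{\sqrt{-183}}{3} = \frac{i \sqrt{183}}{3} \approx 4.5092 i$)
$A - 437 \left(\left(-29 + 5\right) - 29\right) = \frac{i \sqrt{183}}{3} - 437 \left(\left(-29 + 5\right) - 29\right) = \frac{i \sqrt{183}}{3} - 437 \left(-24 - 29\right) = \frac{i \sqrt{183}}{3} - -23161 = \frac{i \sqrt{183}}{3} + 23161 = 23161 + \frac{i \sqrt{183}}{3}$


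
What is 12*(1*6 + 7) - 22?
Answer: 134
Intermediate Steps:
12*(1*6 + 7) - 22 = 12*(6 + 7) - 22 = 12*13 - 22 = 156 - 22 = 134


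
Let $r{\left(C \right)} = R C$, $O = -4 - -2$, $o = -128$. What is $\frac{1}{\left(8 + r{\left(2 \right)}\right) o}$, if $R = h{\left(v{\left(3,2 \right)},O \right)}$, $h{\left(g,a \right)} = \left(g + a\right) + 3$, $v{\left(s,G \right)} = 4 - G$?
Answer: $- \frac{1}{1792} \approx -0.00055804$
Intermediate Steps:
$O = -2$ ($O = -4 + 2 = -2$)
$h{\left(g,a \right)} = 3 + a + g$ ($h{\left(g,a \right)} = \left(a + g\right) + 3 = 3 + a + g$)
$R = 3$ ($R = 3 - 2 + \left(4 - 2\right) = 3 - 2 + 2 = 3$)
$r{\left(C \right)} = 3 C$
$\frac{1}{\left(8 + r{\left(2 \right)}\right) o} = \frac{1}{\left(8 + 3 \cdot 2\right) \left(-128\right)} = \frac{1}{\left(8 + 6\right) \left(-128\right)} = \frac{1}{14 \left(-128\right)} = \frac{1}{-1792} = - \frac{1}{1792}$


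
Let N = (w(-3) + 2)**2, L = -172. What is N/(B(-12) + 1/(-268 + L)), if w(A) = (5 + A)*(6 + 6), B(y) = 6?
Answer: 22880/203 ≈ 112.71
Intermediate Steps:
w(A) = 60 + 12*A (w(A) = (5 + A)*12 = 60 + 12*A)
N = 676 (N = ((60 + 12*(-3)) + 2)**2 = ((60 - 36) + 2)**2 = (24 + 2)**2 = 26**2 = 676)
N/(B(-12) + 1/(-268 + L)) = 676/(6 + 1/(-268 - 172)) = 676/(6 + 1/(-440)) = 676/(6 - 1/440) = 676/(2639/440) = 676*(440/2639) = 22880/203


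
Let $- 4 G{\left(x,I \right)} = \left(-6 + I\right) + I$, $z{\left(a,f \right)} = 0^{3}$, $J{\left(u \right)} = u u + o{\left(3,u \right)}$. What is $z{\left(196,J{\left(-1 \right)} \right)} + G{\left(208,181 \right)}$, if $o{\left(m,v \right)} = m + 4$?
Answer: $-89$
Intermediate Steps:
$o{\left(m,v \right)} = 4 + m$
$J{\left(u \right)} = 7 + u^{2}$ ($J{\left(u \right)} = u u + \left(4 + 3\right) = u^{2} + 7 = 7 + u^{2}$)
$z{\left(a,f \right)} = 0$
$G{\left(x,I \right)} = \frac{3}{2} - \frac{I}{2}$ ($G{\left(x,I \right)} = - \frac{\left(-6 + I\right) + I}{4} = - \frac{-6 + 2 I}{4} = \frac{3}{2} - \frac{I}{2}$)
$z{\left(196,J{\left(-1 \right)} \right)} + G{\left(208,181 \right)} = 0 + \left(\frac{3}{2} - \frac{181}{2}\right) = 0 - 89 = -89$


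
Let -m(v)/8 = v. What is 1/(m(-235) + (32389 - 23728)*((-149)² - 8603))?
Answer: 1/117774158 ≈ 8.4908e-9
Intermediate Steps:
m(v) = -8*v
1/(m(-235) + (32389 - 23728)*((-149)² - 8603)) = 1/(-8*(-235) + (32389 - 23728)*((-149)² - 8603)) = 1/(1880 + 8661*(22201 - 8603)) = 1/(1880 + 8661*13598) = 1/(1880 + 117772278) = 1/117774158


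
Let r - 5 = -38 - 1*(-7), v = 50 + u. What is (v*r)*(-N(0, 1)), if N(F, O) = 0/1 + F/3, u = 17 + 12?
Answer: 0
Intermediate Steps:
u = 29
N(F, O) = F/3 (N(F, O) = 0*1 + F*(1/3) = 0 + F/3 = F/3)
v = 79 (v = 50 + 29 = 79)
r = -26 (r = 5 + (-38 - 1*(-7)) = 5 + (-38 + 7) = 5 - 31 = -26)
(v*r)*(-N(0, 1)) = (79*(-26))*(-0/3) = -(-2054)*0 = -2054*0 = 0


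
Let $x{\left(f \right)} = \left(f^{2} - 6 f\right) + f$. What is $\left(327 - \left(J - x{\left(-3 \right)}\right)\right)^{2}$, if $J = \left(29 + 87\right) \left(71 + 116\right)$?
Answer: $455438281$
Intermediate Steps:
$J = 21692$ ($J = 116 \cdot 187 = 21692$)
$x{\left(f \right)} = f^{2} - 5 f$
$\left(327 - \left(J - x{\left(-3 \right)}\right)\right)^{2} = \left(327 - \left(21692 + 3 \left(-5 - 3\right)\right)\right)^{2} = \left(327 - 21668\right)^{2} = \left(-21341\right)^{2} = 455438281$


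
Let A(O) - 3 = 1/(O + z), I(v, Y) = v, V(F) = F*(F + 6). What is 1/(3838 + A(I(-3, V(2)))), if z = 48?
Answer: 45/172846 ≈ 0.00026035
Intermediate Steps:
V(F) = F*(6 + F)
A(O) = 3 + 1/(48 + O) (A(O) = 3 + 1/(O + 48) = 3 + 1/(48 + O))
1/(3838 + A(I(-3, V(2)))) = 1/(3838 + (145 + 3*(-3))/(48 - 3)) = 1/(3838 + (145 - 9)/45) = 1/(3838 + (1/45)*136) = 1/(3838 + 136/45) = 1/(172846/45) = 45/172846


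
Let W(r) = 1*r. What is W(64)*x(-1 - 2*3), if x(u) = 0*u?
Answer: 0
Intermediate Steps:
x(u) = 0
W(r) = r
W(64)*x(-1 - 2*3) = 64*0 = 0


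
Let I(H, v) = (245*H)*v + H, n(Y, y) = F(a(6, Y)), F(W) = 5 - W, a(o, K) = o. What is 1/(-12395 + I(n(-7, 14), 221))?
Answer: -1/66541 ≈ -1.5028e-5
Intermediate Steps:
n(Y, y) = -1 (n(Y, y) = 5 - 1*6 = 5 - 6 = -1)
I(H, v) = H + 245*H*v (I(H, v) = 245*H*v + H = H + 245*H*v)
1/(-12395 + I(n(-7, 14), 221)) = 1/(-12395 - (1 + 245*221)) = 1/(-12395 - (1 + 54145)) = 1/(-12395 - 1*54146) = 1/(-12395 - 54146) = 1/(-66541) = -1/66541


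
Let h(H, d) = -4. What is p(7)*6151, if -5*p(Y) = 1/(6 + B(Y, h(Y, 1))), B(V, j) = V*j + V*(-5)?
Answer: 6151/285 ≈ 21.582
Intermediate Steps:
B(V, j) = -5*V + V*j (B(V, j) = V*j - 5*V = -5*V + V*j)
p(Y) = -1/(5*(6 - 9*Y)) (p(Y) = -1/(5*(6 + Y*(-5 - 4))) = -1/(5*(6 + Y*(-9))) = -1/(5*(6 - 9*Y)))
p(7)*6151 = (1/(15*(-2 + 3*7)))*6151 = (1/(15*(-2 + 21)))*6151 = ((1/15)/19)*6151 = ((1/15)*(1/19))*6151 = (1/285)*6151 = 6151/285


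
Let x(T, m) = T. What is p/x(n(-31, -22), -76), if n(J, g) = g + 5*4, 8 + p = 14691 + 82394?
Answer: -97077/2 ≈ -48539.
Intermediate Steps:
p = 97077 (p = -8 + (14691 + 82394) = -8 + 97085 = 97077)
n(J, g) = 20 + g (n(J, g) = g + 20 = 20 + g)
p/x(n(-31, -22), -76) = 97077/(20 - 22) = 97077/(-2) = 97077*(-1/2) = -97077/2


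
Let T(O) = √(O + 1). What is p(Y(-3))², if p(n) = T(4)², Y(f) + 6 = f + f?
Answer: 25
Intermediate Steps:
Y(f) = -6 + 2*f (Y(f) = -6 + (f + f) = -6 + 2*f)
T(O) = √(1 + O)
p(n) = 5 (p(n) = (√(1 + 4))² = (√5)² = 5)
p(Y(-3))² = 5² = 25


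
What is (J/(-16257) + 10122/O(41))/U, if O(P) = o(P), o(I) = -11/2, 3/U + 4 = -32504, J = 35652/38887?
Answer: 46226278281558816/2318015183 ≈ 1.9942e+7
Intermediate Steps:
J = 35652/38887 (J = 35652*(1/38887) = 35652/38887 ≈ 0.91681)
U = -1/10836 (U = 3/(-4 - 32504) = 3/(-32508) = 3*(-1/32508) = -1/10836 ≈ -9.2285e-5)
o(I) = -11/2 (o(I) = -11*½ = -11/2)
O(P) = -11/2
(J/(-16257) + 10122/O(41))/U = ((35652/38887)/(-16257) + 10122/(-11/2))/(-1/10836) = ((35652/38887)*(-1/16257) + 10122*(-2/11))*(-10836) = (-11884/210728653 - 20244/11)*(-10836) = -4265990982056/2318015183*(-10836) = 46226278281558816/2318015183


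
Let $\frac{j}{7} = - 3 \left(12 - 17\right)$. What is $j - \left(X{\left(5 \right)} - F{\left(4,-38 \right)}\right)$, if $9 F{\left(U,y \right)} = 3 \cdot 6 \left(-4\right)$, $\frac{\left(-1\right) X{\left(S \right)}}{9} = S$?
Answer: $142$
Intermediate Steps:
$X{\left(S \right)} = - 9 S$
$F{\left(U,y \right)} = -8$ ($F{\left(U,y \right)} = \frac{3 \cdot 6 \left(-4\right)}{9} = \frac{18 \left(-4\right)}{9} = \frac{1}{9} \left(-72\right) = -8$)
$j = 105$ ($j = 7 \left(- 3 \left(12 - 17\right)\right) = 7 \left(\left(-3\right) \left(-5\right)\right) = 7 \cdot 15 = 105$)
$j - \left(X{\left(5 \right)} - F{\left(4,-38 \right)}\right) = 105 - \left(\left(-9\right) 5 - -8\right) = 105 - \left(-45 + 8\right) = 105 - -37 = 105 + 37 = 142$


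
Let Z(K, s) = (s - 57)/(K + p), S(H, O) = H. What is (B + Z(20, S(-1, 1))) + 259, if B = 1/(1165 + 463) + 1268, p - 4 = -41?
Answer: 42355693/27676 ≈ 1530.4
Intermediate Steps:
p = -37 (p = 4 - 41 = -37)
Z(K, s) = (-57 + s)/(-37 + K) (Z(K, s) = (s - 57)/(K - 37) = (-57 + s)/(-37 + K))
B = 2064305/1628 (B = 1/1628 + 1268 = 2064305/1628 ≈ 1268.0)
(B + Z(20, S(-1, 1))) + 259 = (2064305/1628 + (-57 - 1)/(-37 + 20)) + 259 = (2064305/1628 - 58/(-17)) + 259 = (2064305/1628 - 1/17*(-58)) + 259 = (2064305/1628 + 58/17) + 259 = 35187609/27676 + 259 = 42355693/27676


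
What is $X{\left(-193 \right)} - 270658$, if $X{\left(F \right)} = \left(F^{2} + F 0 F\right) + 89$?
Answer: $-233320$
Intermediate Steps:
$X{\left(F \right)} = 89 + F^{2}$ ($X{\left(F \right)} = \left(F^{2} + 0 F\right) + 89 = \left(F^{2} + 0\right) + 89 = F^{2} + 89 = 89 + F^{2}$)
$X{\left(-193 \right)} - 270658 = \left(89 + \left(-193\right)^{2}\right) - 270658 = \left(89 + 37249\right) - 270658 = 37338 - 270658 = -233320$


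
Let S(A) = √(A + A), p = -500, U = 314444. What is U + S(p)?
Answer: 314444 + 10*I*√10 ≈ 3.1444e+5 + 31.623*I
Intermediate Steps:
S(A) = √2*√A (S(A) = √(2*A) = √2*√A)
U + S(p) = 314444 + √2*√(-500) = 314444 + √2*(10*I*√5) = 314444 + 10*I*√10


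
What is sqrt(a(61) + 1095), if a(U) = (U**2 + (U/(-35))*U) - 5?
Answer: 6*sqrt(160090)/35 ≈ 68.591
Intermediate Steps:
a(U) = -5 + 34*U**2/35 (a(U) = (U**2 + (U*(-1/35))*U) - 5 = (U**2 + (-U/35)*U) - 5 = (U**2 - U**2/35) - 5 = 34*U**2/35 - 5 = -5 + 34*U**2/35)
sqrt(a(61) + 1095) = sqrt((-5 + (34/35)*61**2) + 1095) = sqrt((-5 + (34/35)*3721) + 1095) = sqrt((-5 + 126514/35) + 1095) = sqrt(126339/35 + 1095) = sqrt(164664/35) = 6*sqrt(160090)/35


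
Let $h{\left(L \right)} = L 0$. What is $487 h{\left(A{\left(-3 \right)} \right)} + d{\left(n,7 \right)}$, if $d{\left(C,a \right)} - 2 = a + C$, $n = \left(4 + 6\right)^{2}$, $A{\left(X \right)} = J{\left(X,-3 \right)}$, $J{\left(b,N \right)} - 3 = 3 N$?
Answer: $109$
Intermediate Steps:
$J{\left(b,N \right)} = 3 + 3 N$
$A{\left(X \right)} = -6$ ($A{\left(X \right)} = 3 + 3 \left(-3\right) = 3 - 9 = -6$)
$h{\left(L \right)} = 0$
$n = 100$ ($n = 10^{2} = 100$)
$d{\left(C,a \right)} = 2 + C + a$ ($d{\left(C,a \right)} = 2 + \left(a + C\right) = 2 + \left(C + a\right) = 2 + C + a$)
$487 h{\left(A{\left(-3 \right)} \right)} + d{\left(n,7 \right)} = 487 \cdot 0 + \left(2 + 100 + 7\right) = 0 + 109 = 109$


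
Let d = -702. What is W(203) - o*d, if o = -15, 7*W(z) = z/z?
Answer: -73709/7 ≈ -10530.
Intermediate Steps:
W(z) = 1/7 (W(z) = (z/z)/7 = (1/7)*1 = 1/7)
W(203) - o*d = 1/7 - (-15)*(-702) = 1/7 - 1*10530 = 1/7 - 10530 = -73709/7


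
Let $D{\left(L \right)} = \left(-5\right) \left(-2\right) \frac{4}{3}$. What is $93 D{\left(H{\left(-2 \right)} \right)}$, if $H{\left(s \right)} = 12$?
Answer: $1240$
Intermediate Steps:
$D{\left(L \right)} = \frac{40}{3}$ ($D{\left(L \right)} = 10 \cdot 4 \cdot \frac{1}{3} = 10 \cdot \frac{4}{3} = \frac{40}{3}$)
$93 D{\left(H{\left(-2 \right)} \right)} = 93 \cdot \frac{40}{3} = 1240$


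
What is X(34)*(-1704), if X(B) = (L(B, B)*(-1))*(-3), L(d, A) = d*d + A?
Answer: -6083280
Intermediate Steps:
L(d, A) = A + d**2 (L(d, A) = d**2 + A = A + d**2)
X(B) = 3*B + 3*B**2 (X(B) = ((B + B**2)*(-1))*(-3) = (-B - B**2)*(-3) = 3*B + 3*B**2)
X(34)*(-1704) = (3*34*(1 + 34))*(-1704) = (3*34*35)*(-1704) = 3570*(-1704) = -6083280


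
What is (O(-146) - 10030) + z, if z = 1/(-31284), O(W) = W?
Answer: -318345985/31284 ≈ -10176.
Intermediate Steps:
z = -1/31284 ≈ -3.1965e-5
(O(-146) - 10030) + z = (-146 - 10030) - 1/31284 = -10176 - 1/31284 = -318345985/31284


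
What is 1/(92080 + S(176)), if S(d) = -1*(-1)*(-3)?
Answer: 1/92077 ≈ 1.0860e-5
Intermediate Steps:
S(d) = -3 (S(d) = 1*(-3) = -3)
1/(92080 + S(176)) = 1/(92080 - 3) = 1/92077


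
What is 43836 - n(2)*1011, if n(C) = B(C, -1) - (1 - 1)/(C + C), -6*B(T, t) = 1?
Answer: 88009/2 ≈ 44005.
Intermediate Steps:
B(T, t) = -⅙ (B(T, t) = -⅙*1 = -⅙)
n(C) = -⅙ (n(C) = -⅙ - (1 - 1)/(C + C) = -⅙ - 0/(2*C) = -⅙ - 0*1/(2*C) = -⅙ - 1*0 = -⅙ + 0 = -⅙)
43836 - n(2)*1011 = 43836 - (-1)*1011/6 = 43836 - 1*(-337/2) = 43836 + 337/2 = 88009/2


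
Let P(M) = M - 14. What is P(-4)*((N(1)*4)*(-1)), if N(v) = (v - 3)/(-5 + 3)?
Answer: 72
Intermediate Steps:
N(v) = 3/2 - v/2 (N(v) = (-3 + v)/(-2) = (-3 + v)*(-½) = 3/2 - v/2)
P(M) = -14 + M
P(-4)*((N(1)*4)*(-1)) = (-14 - 4)*(((3/2 - ½*1)*4)*(-1)) = -18*(3/2 - ½)*4*(-1) = -18*1*4*(-1) = -72*(-1) = -18*(-4) = 72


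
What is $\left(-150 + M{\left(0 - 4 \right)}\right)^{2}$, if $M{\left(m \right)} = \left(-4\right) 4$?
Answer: $27556$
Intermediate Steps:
$M{\left(m \right)} = -16$
$\left(-150 + M{\left(0 - 4 \right)}\right)^{2} = \left(-150 - 16\right)^{2} = \left(-166\right)^{2} = 27556$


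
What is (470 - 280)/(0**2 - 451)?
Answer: -190/451 ≈ -0.42129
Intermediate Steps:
(470 - 280)/(0**2 - 451) = 190/(0 - 451) = 190/(-451) = 190*(-1/451) = -190/451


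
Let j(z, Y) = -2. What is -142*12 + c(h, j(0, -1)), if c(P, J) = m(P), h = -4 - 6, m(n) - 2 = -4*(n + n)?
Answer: -1622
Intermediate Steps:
m(n) = 2 - 8*n (m(n) = 2 - 4*(n + n) = 2 - 8*n)
h = -10
c(P, J) = 2 - 8*P
-142*12 + c(h, j(0, -1)) = -142*12 + (2 - 8*(-10)) = -1704 + (2 + 80) = -1704 + 82 = -1622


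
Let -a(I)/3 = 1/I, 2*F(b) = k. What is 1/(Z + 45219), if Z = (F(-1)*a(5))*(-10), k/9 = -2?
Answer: 1/45165 ≈ 2.2141e-5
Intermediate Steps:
k = -18 (k = 9*(-2) = -18)
F(b) = -9 (F(b) = (½)*(-18) = -9)
a(I) = -3/I
Z = -54 (Z = -(-27)/5*(-10) = -9*(-⅗)*(-10) = (27/5)*(-10) = -54)
1/(Z + 45219) = 1/(-54 + 45219) = 1/45165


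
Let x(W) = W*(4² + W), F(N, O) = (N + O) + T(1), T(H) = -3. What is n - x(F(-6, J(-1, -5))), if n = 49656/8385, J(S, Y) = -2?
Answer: 170277/2795 ≈ 60.922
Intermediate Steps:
F(N, O) = -3 + N + O (F(N, O) = (N + O) - 3 = -3 + N + O)
n = 16552/2795 (n = 49656*(1/8385) = 16552/2795 ≈ 5.9220)
x(W) = W*(16 + W)
n - x(F(-6, J(-1, -5))) = 16552/2795 - (-3 - 6 - 2)*(16 + (-3 - 6 - 2)) = 16552/2795 - (-11)*(16 - 11) = 16552/2795 - (-11)*5 = 16552/2795 - 1*(-55) = 16552/2795 + 55 = 170277/2795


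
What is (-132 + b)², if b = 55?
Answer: 5929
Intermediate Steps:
(-132 + b)² = (-132 + 55)² = (-77)² = 5929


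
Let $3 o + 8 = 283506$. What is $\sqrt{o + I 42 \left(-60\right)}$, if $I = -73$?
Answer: $\frac{\sqrt{2506134}}{3} \approx 527.69$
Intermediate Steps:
$o = \frac{283498}{3}$ ($o = - \frac{8}{3} + \frac{1}{3} \cdot 283506 = - \frac{8}{3} + 94502 = \frac{283498}{3} \approx 94499.0$)
$\sqrt{o + I 42 \left(-60\right)} = \sqrt{\frac{283498}{3} + \left(-73\right) 42 \left(-60\right)} = \sqrt{\frac{283498}{3} - -183960} = \sqrt{\frac{283498}{3} + 183960} = \sqrt{\frac{835378}{3}} = \frac{\sqrt{2506134}}{3}$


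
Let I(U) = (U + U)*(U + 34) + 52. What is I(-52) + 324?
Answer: 2248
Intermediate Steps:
I(U) = 52 + 2*U*(34 + U) (I(U) = (2*U)*(34 + U) + 52 = 2*U*(34 + U) + 52 = 52 + 2*U*(34 + U))
I(-52) + 324 = (52 + 2*(-52)² + 68*(-52)) + 324 = (52 + 2*2704 - 3536) + 324 = (52 + 5408 - 3536) + 324 = 1924 + 324 = 2248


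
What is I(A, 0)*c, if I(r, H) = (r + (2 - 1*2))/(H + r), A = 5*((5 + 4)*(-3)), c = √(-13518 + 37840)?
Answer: √24322 ≈ 155.96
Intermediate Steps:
c = √24322 ≈ 155.96
A = -135 (A = 5*(9*(-3)) = 5*(-27) = -135)
I(r, H) = r/(H + r) (I(r, H) = (r + (2 - 2))/(H + r) = (r + 0)/(H + r) = r/(H + r))
I(A, 0)*c = (-135/(0 - 135))*√24322 = (-135/(-135))*√24322 = (-135*(-1/135))*√24322 = 1*√24322 = √24322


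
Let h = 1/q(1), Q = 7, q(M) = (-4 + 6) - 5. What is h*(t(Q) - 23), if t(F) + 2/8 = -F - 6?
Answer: 145/12 ≈ 12.083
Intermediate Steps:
q(M) = -3 (q(M) = 2 - 5 = -3)
t(F) = -25/4 - F (t(F) = -¼ + (-F - 6) = -¼ + (-6 - F) = -25/4 - F)
h = -⅓ (h = 1/(-3) = -⅓ ≈ -0.33333)
h*(t(Q) - 23) = -((-25/4 - 1*7) - 23)/3 = -((-25/4 - 7) - 23)/3 = -(-53/4 - 23)/3 = -⅓*(-145/4) = 145/12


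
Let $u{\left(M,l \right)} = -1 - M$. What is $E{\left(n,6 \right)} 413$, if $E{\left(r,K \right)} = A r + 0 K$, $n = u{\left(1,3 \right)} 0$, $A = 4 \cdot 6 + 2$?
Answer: $0$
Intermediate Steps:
$A = 26$ ($A = 24 + 2 = 26$)
$n = 0$ ($n = \left(-1 - 1\right) 0 = \left(-2\right) 0 = 0$)
$E{\left(r,K \right)} = 26 r$ ($E{\left(r,K \right)} = 26 r + 0 K = 26 r + 0 = 26 r$)
$E{\left(n,6 \right)} 413 = 26 \cdot 0 \cdot 413 = 0 \cdot 413 = 0$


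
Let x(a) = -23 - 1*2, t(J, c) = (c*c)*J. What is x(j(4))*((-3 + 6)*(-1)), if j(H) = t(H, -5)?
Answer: 75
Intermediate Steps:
t(J, c) = J*c² (t(J, c) = c²*J = J*c²)
j(H) = 25*H (j(H) = H*(-5)² = H*25 = 25*H)
x(a) = -25 (x(a) = -23 - 2 = -25)
x(j(4))*((-3 + 6)*(-1)) = -25*(-3 + 6)*(-1) = -75*(-1) = -25*(-3) = 75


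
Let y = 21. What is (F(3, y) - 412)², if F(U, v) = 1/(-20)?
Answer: 67914081/400 ≈ 1.6979e+5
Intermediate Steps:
F(U, v) = -1/20 (F(U, v) = 1*(-1/20) = -1/20)
(F(3, y) - 412)² = (-1/20 - 412)² = (-8241/20)² = 67914081/400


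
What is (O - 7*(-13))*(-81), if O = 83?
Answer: -14094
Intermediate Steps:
(O - 7*(-13))*(-81) = (83 - 7*(-13))*(-81) = (83 + 91)*(-81) = 174*(-81) = -14094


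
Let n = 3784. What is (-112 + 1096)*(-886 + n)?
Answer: 2851632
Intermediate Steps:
(-112 + 1096)*(-886 + n) = (-112 + 1096)*(-886 + 3784) = 984*2898 = 2851632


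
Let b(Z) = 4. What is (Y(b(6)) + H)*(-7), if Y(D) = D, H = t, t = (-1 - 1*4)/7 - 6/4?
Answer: -25/2 ≈ -12.500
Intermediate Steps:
t = -31/14 (t = (-1 - 4)*(⅐) - 6*¼ = -5*⅐ - 3/2 = -5/7 - 3/2 = -31/14 ≈ -2.2143)
H = -31/14 ≈ -2.2143
(Y(b(6)) + H)*(-7) = (4 - 31/14)*(-7) = (25/14)*(-7) = -25/2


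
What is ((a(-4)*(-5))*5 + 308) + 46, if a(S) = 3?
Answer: 279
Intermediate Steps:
((a(-4)*(-5))*5 + 308) + 46 = ((3*(-5))*5 + 308) + 46 = (-15*5 + 308) + 46 = (-75 + 308) + 46 = 233 + 46 = 279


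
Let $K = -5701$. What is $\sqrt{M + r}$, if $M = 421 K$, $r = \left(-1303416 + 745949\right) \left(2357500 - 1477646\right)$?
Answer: $27 i \sqrt{672828491} \approx 7.0035 \cdot 10^{5} i$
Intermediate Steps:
$r = -490489569818$ ($r = \left(-557467\right) 879854 = -490489569818$)
$M = -2400121$ ($M = 421 \left(-5701\right) = -2400121$)
$\sqrt{M + r} = \sqrt{-2400121 - 490489569818} = \sqrt{-490491969939} = 27 i \sqrt{672828491}$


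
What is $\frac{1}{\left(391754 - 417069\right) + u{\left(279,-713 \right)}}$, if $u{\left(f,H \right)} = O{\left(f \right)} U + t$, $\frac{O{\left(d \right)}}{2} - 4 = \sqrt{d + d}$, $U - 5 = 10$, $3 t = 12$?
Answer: $- \frac{311}{7828201} - \frac{10 \sqrt{62}}{70453809} \approx -4.0846 \cdot 10^{-5}$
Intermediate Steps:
$t = 4$ ($t = \frac{1}{3} \cdot 12 = 4$)
$U = 15$ ($U = 5 + 10 = 15$)
$O{\left(d \right)} = 8 + 2 \sqrt{2} \sqrt{d}$ ($O{\left(d \right)} = 8 + 2 \sqrt{d + d} = 8 + 2 \sqrt{2 d} = 8 + 2 \sqrt{2} \sqrt{d}$)
$u{\left(f,H \right)} = 124 + 30 \sqrt{2} \sqrt{f}$ ($u{\left(f,H \right)} = \left(8 + 2 \sqrt{2} \sqrt{f}\right) 15 + 4 = \left(120 + 30 \sqrt{2} \sqrt{f}\right) + 4 = 124 + 30 \sqrt{2} \sqrt{f}$)
$\frac{1}{\left(391754 - 417069\right) + u{\left(279,-713 \right)}} = \frac{1}{\left(391754 - 417069\right) + \left(124 + 30 \sqrt{2} \sqrt{279}\right)} = \frac{1}{\left(391754 - 417069\right) + \left(124 + 30 \sqrt{2} \cdot 3 \sqrt{31}\right)} = \frac{1}{-25315 + \left(124 + 90 \sqrt{62}\right)} = \frac{1}{-25191 + 90 \sqrt{62}}$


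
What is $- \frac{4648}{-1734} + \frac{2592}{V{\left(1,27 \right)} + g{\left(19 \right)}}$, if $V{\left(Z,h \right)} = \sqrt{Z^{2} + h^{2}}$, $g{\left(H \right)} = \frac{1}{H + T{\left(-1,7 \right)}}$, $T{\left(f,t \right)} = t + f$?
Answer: $\frac{334713692}{131855961} + \frac{540000 \sqrt{730}}{152083} \approx 98.473$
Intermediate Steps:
$T{\left(f,t \right)} = f + t$
$g{\left(H \right)} = \frac{1}{6 + H}$ ($g{\left(H \right)} = \frac{1}{H + \left(-1 + 7\right)} = \frac{1}{H + 6} = \frac{1}{6 + H}$)
$- \frac{4648}{-1734} + \frac{2592}{V{\left(1,27 \right)} + g{\left(19 \right)}} = - \frac{4648}{-1734} + \frac{2592}{\sqrt{1^{2} + 27^{2}} + \frac{1}{6 + 19}} = \left(-4648\right) \left(- \frac{1}{1734}\right) + \frac{2592}{\sqrt{1 + 729} + \frac{1}{25}} = \frac{2324}{867} + \frac{2592}{\sqrt{730} + \frac{1}{25}} = \frac{2324}{867} + \frac{2592}{\frac{1}{25} + \sqrt{730}}$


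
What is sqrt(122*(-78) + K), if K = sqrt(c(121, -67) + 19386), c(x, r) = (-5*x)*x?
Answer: sqrt(-9516 + I*sqrt(53819)) ≈ 1.189 + 97.557*I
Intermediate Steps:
c(x, r) = -5*x**2
K = I*sqrt(53819) (K = sqrt(-5*121**2 + 19386) = sqrt(-5*14641 + 19386) = sqrt(-73205 + 19386) = sqrt(-53819) = I*sqrt(53819) ≈ 231.99*I)
sqrt(122*(-78) + K) = sqrt(122*(-78) + I*sqrt(53819)) = sqrt(-9516 + I*sqrt(53819))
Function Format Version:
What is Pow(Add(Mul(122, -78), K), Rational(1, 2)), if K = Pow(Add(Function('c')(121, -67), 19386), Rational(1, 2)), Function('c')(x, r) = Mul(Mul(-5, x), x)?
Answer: Pow(Add(-9516, Mul(I, Pow(53819, Rational(1, 2)))), Rational(1, 2)) ≈ Add(1.189, Mul(97.557, I))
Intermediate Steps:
Function('c')(x, r) = Mul(-5, Pow(x, 2))
K = Mul(I, Pow(53819, Rational(1, 2))) (K = Pow(Add(Mul(-5, Pow(121, 2)), 19386), Rational(1, 2)) = Pow(Add(Mul(-5, 14641), 19386), Rational(1, 2)) = Pow(Add(-73205, 19386), Rational(1, 2)) = Pow(-53819, Rational(1, 2)) = Mul(I, Pow(53819, Rational(1, 2))) ≈ Mul(231.99, I))
Pow(Add(Mul(122, -78), K), Rational(1, 2)) = Pow(Add(Mul(122, -78), Mul(I, Pow(53819, Rational(1, 2)))), Rational(1, 2)) = Pow(Add(-9516, Mul(I, Pow(53819, Rational(1, 2)))), Rational(1, 2))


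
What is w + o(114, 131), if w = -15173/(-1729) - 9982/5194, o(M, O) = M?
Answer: 11074676/91637 ≈ 120.85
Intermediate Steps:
w = 628058/91637 (w = -15173*(-1/1729) - 9982*1/5194 = 15173/1729 - 713/371 = 628058/91637 ≈ 6.8538)
w + o(114, 131) = 628058/91637 + 114 = 11074676/91637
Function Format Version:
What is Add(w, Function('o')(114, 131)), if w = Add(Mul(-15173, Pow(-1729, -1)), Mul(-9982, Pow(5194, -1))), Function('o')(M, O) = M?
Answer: Rational(11074676, 91637) ≈ 120.85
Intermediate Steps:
w = Rational(628058, 91637) (w = Add(Mul(-15173, Rational(-1, 1729)), Mul(-9982, Rational(1, 5194))) = Add(Rational(15173, 1729), Rational(-713, 371)) = Rational(628058, 91637) ≈ 6.8538)
Add(w, Function('o')(114, 131)) = Add(Rational(628058, 91637), 114) = Rational(11074676, 91637)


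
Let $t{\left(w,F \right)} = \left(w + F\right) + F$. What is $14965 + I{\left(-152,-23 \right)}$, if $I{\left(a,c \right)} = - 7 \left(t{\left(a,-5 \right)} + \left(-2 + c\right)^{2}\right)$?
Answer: $11724$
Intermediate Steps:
$t{\left(w,F \right)} = w + 2 F$ ($t{\left(w,F \right)} = \left(F + w\right) + F = w + 2 F$)
$I{\left(a,c \right)} = 70 - 7 a - 7 \left(-2 + c\right)^{2}$ ($I{\left(a,c \right)} = - 7 \left(\left(a + 2 \left(-5\right)\right) + \left(-2 + c\right)^{2}\right) = - 7 \left(\left(a - 10\right) + \left(-2 + c\right)^{2}\right) = - 7 \left(\left(-10 + a\right) + \left(-2 + c\right)^{2}\right) = - 7 \left(-10 + a + \left(-2 + c\right)^{2}\right) = 70 - 7 a - 7 \left(-2 + c\right)^{2}$)
$14965 + I{\left(-152,-23 \right)} = 14965 - \left(-1134 + 7 \left(-2 - 23\right)^{2}\right) = 14965 + \left(70 + 1064 - 7 \left(-25\right)^{2}\right) = 14965 + \left(70 + 1064 - 4375\right) = 14965 - 3241 = 11724$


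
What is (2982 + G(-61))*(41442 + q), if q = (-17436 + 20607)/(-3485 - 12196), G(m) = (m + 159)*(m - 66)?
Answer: -2050056445528/5227 ≈ -3.9221e+8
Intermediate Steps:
G(m) = (-66 + m)*(159 + m) (G(m) = (159 + m)*(-66 + m) = (-66 + m)*(159 + m))
q = -1057/5227 (q = 3171/(-15681) = 3171*(-1/15681) = -1057/5227 ≈ -0.20222)
(2982 + G(-61))*(41442 + q) = (2982 + (-10494 + (-61)**2 + 93*(-61)))*(41442 - 1057/5227) = (2982 + (-10494 + 3721 - 5673))*(216616277/5227) = (2982 - 12446)*(216616277/5227) = -9464*216616277/5227 = -2050056445528/5227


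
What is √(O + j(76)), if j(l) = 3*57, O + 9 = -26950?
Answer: 2*I*√6697 ≈ 163.67*I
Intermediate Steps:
O = -26959 (O = -9 - 26950 = -26959)
j(l) = 171
√(O + j(76)) = √(-26959 + 171) = √(-26788) = 2*I*√6697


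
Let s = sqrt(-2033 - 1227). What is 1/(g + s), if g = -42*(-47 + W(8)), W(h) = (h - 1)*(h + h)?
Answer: -273/745616 - I*sqrt(815)/3728080 ≈ -0.00036614 - 7.6576e-6*I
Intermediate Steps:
W(h) = 2*h*(-1 + h) (W(h) = (-1 + h)*(2*h) = 2*h*(-1 + h))
s = 2*I*sqrt(815) (s = sqrt(-3260) = 2*I*sqrt(815) ≈ 57.096*I)
g = -2730 (g = -42*(-47 + 2*8*(-1 + 8)) = -42*(-47 + 2*8*7) = -42*(-47 + 112) = -42*65 = -2730)
1/(g + s) = 1/(-2730 + 2*I*sqrt(815))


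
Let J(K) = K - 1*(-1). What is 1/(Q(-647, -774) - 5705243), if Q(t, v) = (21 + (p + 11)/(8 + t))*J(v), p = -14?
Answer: -213/1218675161 ≈ -1.7478e-7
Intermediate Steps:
J(K) = 1 + K (J(K) = K + 1 = 1 + K)
Q(t, v) = (1 + v)*(21 - 3/(8 + t)) (Q(t, v) = (21 + (-14 + 11)/(8 + t))*(1 + v) = (21 - 3/(8 + t))*(1 + v) = (1 + v)*(21 - 3/(8 + t)))
1/(Q(-647, -774) - 5705243) = 1/(3*(1 - 774)*(55 + 7*(-647))/(8 - 647) - 5705243) = 1/(3*(-773)*(55 - 4529)/(-639) - 5705243) = 1/(3*(-1/639)*(-773)*(-4474) - 5705243) = 1/(-3458402/213 - 5705243) = 1/(-1218675161/213) = -213/1218675161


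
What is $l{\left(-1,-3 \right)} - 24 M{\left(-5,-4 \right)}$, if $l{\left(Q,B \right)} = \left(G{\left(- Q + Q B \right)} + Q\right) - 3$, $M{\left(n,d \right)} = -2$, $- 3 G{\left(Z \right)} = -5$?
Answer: $\frac{137}{3} \approx 45.667$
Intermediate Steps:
$G{\left(Z \right)} = \frac{5}{3}$ ($G{\left(Z \right)} = \left(- \frac{1}{3}\right) \left(-5\right) = \frac{5}{3}$)
$l{\left(Q,B \right)} = - \frac{4}{3} + Q$ ($l{\left(Q,B \right)} = \left(\frac{5}{3} + Q\right) - 3 = - \frac{4}{3} + Q$)
$l{\left(-1,-3 \right)} - 24 M{\left(-5,-4 \right)} = \left(- \frac{4}{3} - 1\right) - -48 = - \frac{7}{3} + 48 = \frac{137}{3}$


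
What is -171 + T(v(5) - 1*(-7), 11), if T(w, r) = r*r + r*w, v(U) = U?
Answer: 82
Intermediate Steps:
T(w, r) = r**2 + r*w
-171 + T(v(5) - 1*(-7), 11) = -171 + 11*(11 + (5 - 1*(-7))) = -171 + 11*(11 + (5 + 7)) = -171 + 11*(11 + 12) = -171 + 11*23 = -171 + 253 = 82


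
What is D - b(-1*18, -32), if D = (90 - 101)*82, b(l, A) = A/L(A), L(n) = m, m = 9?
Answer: -8086/9 ≈ -898.44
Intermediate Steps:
L(n) = 9
b(l, A) = A/9
D = -902 (D = -11*82 = -902)
D - b(-1*18, -32) = -902 - (-32)/9 = -902 - 1*(-32/9) = -902 + 32/9 = -8086/9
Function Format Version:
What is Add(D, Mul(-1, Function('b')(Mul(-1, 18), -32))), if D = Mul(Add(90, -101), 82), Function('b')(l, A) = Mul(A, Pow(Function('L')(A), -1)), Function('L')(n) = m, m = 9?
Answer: Rational(-8086, 9) ≈ -898.44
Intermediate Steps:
Function('L')(n) = 9
Function('b')(l, A) = Mul(Rational(1, 9), A) (Function('b')(l, A) = Mul(A, Pow(9, -1)) = Mul(A, Rational(1, 9)) = Mul(Rational(1, 9), A))
D = -902 (D = Mul(-11, 82) = -902)
Add(D, Mul(-1, Function('b')(Mul(-1, 18), -32))) = Add(-902, Mul(-1, Mul(Rational(1, 9), -32))) = Add(-902, Mul(-1, Rational(-32, 9))) = Add(-902, Rational(32, 9)) = Rational(-8086, 9)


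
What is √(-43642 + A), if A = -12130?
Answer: 2*I*√13943 ≈ 236.16*I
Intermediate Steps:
√(-43642 + A) = √(-43642 - 12130) = √(-55772) = 2*I*√13943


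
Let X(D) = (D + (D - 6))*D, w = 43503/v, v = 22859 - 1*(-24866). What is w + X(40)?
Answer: 141309503/47725 ≈ 2960.9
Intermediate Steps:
v = 47725 (v = 22859 + 24866 = 47725)
w = 43503/47725 ≈ 0.91154
X(D) = D*(-6 + 2*D) (X(D) = (D + (-6 + D))*D = (-6 + 2*D)*D = D*(-6 + 2*D))
w + X(40) = 43503/47725 + 2*40*(-3 + 40) = 43503/47725 + 2*40*37 = 43503/47725 + 2960 = 141309503/47725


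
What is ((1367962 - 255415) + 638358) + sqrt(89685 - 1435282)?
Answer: 1750905 + I*sqrt(1345597) ≈ 1.7509e+6 + 1160.0*I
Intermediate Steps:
((1367962 - 255415) + 638358) + sqrt(89685 - 1435282) = (1112547 + 638358) + sqrt(-1345597) = 1750905 + I*sqrt(1345597)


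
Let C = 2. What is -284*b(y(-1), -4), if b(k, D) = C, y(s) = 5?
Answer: -568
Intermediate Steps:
b(k, D) = 2
-284*b(y(-1), -4) = -284*2 = -568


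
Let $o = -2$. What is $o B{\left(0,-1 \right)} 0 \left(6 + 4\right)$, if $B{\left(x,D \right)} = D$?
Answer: $0$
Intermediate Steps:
$o B{\left(0,-1 \right)} 0 \left(6 + 4\right) = \left(-2\right) \left(-1\right) 0 \left(6 + 4\right) = 2 \cdot 0 \cdot 10 = 2 \cdot 0 = 0$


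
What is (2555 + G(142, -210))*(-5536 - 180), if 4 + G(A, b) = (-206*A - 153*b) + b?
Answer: -29831804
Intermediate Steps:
G(A, b) = -4 - 206*A - 152*b (G(A, b) = -4 + ((-206*A - 153*b) + b) = -4 + (-206*A - 152*b) = -4 - 206*A - 152*b)
(2555 + G(142, -210))*(-5536 - 180) = (2555 + (-4 - 206*142 - 152*(-210)))*(-5536 - 180) = (2555 + (-4 - 29252 + 31920))*(-5716) = (2555 + 2664)*(-5716) = 5219*(-5716) = -29831804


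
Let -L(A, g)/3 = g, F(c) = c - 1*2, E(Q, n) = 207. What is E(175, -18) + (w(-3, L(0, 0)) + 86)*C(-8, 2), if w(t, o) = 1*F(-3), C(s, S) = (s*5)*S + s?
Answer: -6921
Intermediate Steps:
C(s, S) = s + 5*S*s (C(s, S) = (5*s)*S + s = 5*S*s + s = s + 5*S*s)
F(c) = -2 + c (F(c) = c - 2 = -2 + c)
L(A, g) = -3*g
w(t, o) = -5 (w(t, o) = 1*(-2 - 3) = 1*(-5) = -5)
E(175, -18) + (w(-3, L(0, 0)) + 86)*C(-8, 2) = 207 + (-5 + 86)*(-8*(1 + 5*2)) = 207 + 81*(-8*(1 + 10)) = 207 + 81*(-8*11) = 207 + 81*(-88) = 207 - 7128 = -6921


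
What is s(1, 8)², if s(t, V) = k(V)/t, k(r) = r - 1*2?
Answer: 36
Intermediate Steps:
k(r) = -2 + r (k(r) = r - 2 = -2 + r)
s(t, V) = (-2 + V)/t
s(1, 8)² = ((-2 + 8)/1)² = (1*6)² = 6² = 36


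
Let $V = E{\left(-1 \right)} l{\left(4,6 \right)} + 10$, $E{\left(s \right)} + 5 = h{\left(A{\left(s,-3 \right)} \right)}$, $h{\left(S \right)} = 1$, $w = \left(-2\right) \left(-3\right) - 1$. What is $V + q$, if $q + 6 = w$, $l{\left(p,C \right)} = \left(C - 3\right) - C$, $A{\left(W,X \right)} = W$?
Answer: $21$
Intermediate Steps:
$w = 5$ ($w = 6 - 1 = 5$)
$l{\left(p,C \right)} = -3$ ($l{\left(p,C \right)} = \left(C - 3\right) - C = \left(-3 + C\right) - C = -3$)
$E{\left(s \right)} = -4$ ($E{\left(s \right)} = -5 + 1 = -4$)
$q = -1$ ($q = -6 + 5 = -1$)
$V = 22$ ($V = \left(-4\right) \left(-3\right) + 10 = 12 + 10 = 22$)
$V + q = 22 - 1 = 21$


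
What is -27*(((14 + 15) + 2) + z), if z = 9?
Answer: -1080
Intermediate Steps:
-27*(((14 + 15) + 2) + z) = -27*(((14 + 15) + 2) + 9) = -27*((29 + 2) + 9) = -27*(31 + 9) = -27*40 = -1080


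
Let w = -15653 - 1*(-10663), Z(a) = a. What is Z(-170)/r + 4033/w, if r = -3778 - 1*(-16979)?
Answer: -54087933/65872990 ≈ -0.82109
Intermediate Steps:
w = -4990 (w = -15653 + 10663 = -4990)
r = 13201 (r = -3778 + 16979 = 13201)
Z(-170)/r + 4033/w = -170/13201 + 4033/(-4990) = -170*1/13201 + 4033*(-1/4990) = -170/13201 - 4033/4990 = -54087933/65872990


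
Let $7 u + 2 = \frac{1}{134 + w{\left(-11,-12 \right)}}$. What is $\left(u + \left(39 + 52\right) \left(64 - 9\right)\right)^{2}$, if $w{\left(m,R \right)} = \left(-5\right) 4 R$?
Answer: $\frac{171671392089649}{6853924} \approx 2.5047 \cdot 10^{7}$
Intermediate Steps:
$w{\left(m,R \right)} = - 20 R$
$u = - \frac{747}{2618}$ ($u = - \frac{2}{7} + \frac{1}{7 \left(134 - -240\right)} = - \frac{2}{7} + \frac{1}{7 \left(134 + 240\right)} = - \frac{2}{7} + \frac{1}{7 \cdot 374} = - \frac{2}{7} + \frac{1}{7} \cdot \frac{1}{374} = - \frac{2}{7} + \frac{1}{2618} = - \frac{747}{2618} \approx -0.28533$)
$\left(u + \left(39 + 52\right) \left(64 - 9\right)\right)^{2} = \left(- \frac{747}{2618} + \left(39 + 52\right) \left(64 - 9\right)\right)^{2} = \left(- \frac{747}{2618} + 91 \cdot 55\right)^{2} = \left(- \frac{747}{2618} + 5005\right)^{2} = \left(\frac{13102343}{2618}\right)^{2} = \frac{171671392089649}{6853924}$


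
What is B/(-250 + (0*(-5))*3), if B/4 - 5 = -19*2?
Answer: 66/125 ≈ 0.52800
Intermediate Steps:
B = -132 (B = 20 + 4*(-19*2) = 20 + 4*(-38) = 20 - 152 = -132)
B/(-250 + (0*(-5))*3) = -132/(-250 + (0*(-5))*3) = -132/(-250 + 0*3) = -132/(-250 + 0) = -132/(-250) = -1/250*(-132) = 66/125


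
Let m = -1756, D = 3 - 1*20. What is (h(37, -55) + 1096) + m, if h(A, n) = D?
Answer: -677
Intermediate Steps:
D = -17 (D = 3 - 20 = -17)
h(A, n) = -17
(h(37, -55) + 1096) + m = (-17 + 1096) - 1756 = 1079 - 1756 = -677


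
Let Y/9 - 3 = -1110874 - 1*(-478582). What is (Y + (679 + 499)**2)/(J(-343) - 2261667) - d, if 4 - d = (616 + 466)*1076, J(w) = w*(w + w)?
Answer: 2359159831049/2026369 ≈ 1.1642e+6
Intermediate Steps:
J(w) = 2*w**2 (J(w) = w*(2*w) = 2*w**2)
d = -1164228 (d = 4 - (616 + 466)*1076 = 4 - 1082*1076 = 4 - 1*1164232 = 4 - 1164232 = -1164228)
Y = -5690601 (Y = 27 + 9*(-1110874 - 1*(-478582)) = 27 + 9*(-1110874 + 478582) = 27 + 9*(-632292) = 27 - 5690628 = -5690601)
(Y + (679 + 499)**2)/(J(-343) - 2261667) - d = (-5690601 + (679 + 499)**2)/(2*(-343)**2 - 2261667) - 1*(-1164228) = (-5690601 + 1178**2)/(2*117649 - 2261667) + 1164228 = (-5690601 + 1387684)/(235298 - 2261667) + 1164228 = -4302917/(-2026369) + 1164228 = -4302917*(-1/2026369) + 1164228 = 4302917/2026369 + 1164228 = 2359159831049/2026369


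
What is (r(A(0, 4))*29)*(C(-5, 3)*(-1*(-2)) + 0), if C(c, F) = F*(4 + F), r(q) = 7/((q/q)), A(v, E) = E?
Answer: 8526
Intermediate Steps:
r(q) = 7 (r(q) = 7/1 = 7*1 = 7)
(r(A(0, 4))*29)*(C(-5, 3)*(-1*(-2)) + 0) = (7*29)*((3*(4 + 3))*(-1*(-2)) + 0) = 203*((3*7)*2 + 0) = 203*(21*2 + 0) = 203*(42 + 0) = 203*42 = 8526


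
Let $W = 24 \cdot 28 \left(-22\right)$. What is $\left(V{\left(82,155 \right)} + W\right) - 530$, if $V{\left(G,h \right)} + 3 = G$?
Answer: $-15235$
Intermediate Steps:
$W = -14784$ ($W = 672 \left(-22\right) = -14784$)
$V{\left(G,h \right)} = -3 + G$
$\left(V{\left(82,155 \right)} + W\right) - 530 = \left(\left(-3 + 82\right) - 14784\right) - 530 = \left(79 - 14784\right) - 530 = -14705 - 530 = -15235$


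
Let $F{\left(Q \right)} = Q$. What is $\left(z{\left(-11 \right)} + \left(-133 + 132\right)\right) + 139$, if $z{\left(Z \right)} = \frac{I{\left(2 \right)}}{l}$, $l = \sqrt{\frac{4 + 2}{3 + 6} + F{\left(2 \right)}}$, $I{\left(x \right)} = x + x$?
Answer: $138 + \sqrt{6} \approx 140.45$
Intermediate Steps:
$I{\left(x \right)} = 2 x$
$l = \frac{2 \sqrt{6}}{3}$ ($l = \sqrt{\frac{4 + 2}{3 + 6} + 2} = \sqrt{\frac{6}{9} + 2} = \sqrt{6 \cdot \frac{1}{9} + 2} = \sqrt{\frac{2}{3} + 2} = \sqrt{\frac{8}{3}} = \frac{2 \sqrt{6}}{3} \approx 1.633$)
$z{\left(Z \right)} = \sqrt{6}$ ($z{\left(Z \right)} = \frac{2 \cdot 2}{\frac{2}{3} \sqrt{6}} = 4 \frac{\sqrt{6}}{4} = \sqrt{6}$)
$\left(z{\left(-11 \right)} + \left(-133 + 132\right)\right) + 139 = \left(\sqrt{6} + \left(-133 + 132\right)\right) + 139 = \left(\sqrt{6} - 1\right) + 139 = \left(-1 + \sqrt{6}\right) + 139 = 138 + \sqrt{6}$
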